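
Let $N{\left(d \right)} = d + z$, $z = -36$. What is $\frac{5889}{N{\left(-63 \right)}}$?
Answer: $- \frac{1963}{33} \approx -59.485$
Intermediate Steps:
$N{\left(d \right)} = -36 + d$ ($N{\left(d \right)} = d - 36 = -36 + d$)
$\frac{5889}{N{\left(-63 \right)}} = \frac{5889}{-36 - 63} = \frac{5889}{-99} = 5889 \left(- \frac{1}{99}\right) = - \frac{1963}{33}$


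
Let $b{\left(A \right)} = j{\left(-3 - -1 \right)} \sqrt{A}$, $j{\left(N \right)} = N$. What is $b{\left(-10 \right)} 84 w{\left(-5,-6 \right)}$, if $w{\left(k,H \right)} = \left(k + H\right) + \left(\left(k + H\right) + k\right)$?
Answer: $4536 i \sqrt{10} \approx 14344.0 i$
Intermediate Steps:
$w{\left(k,H \right)} = 2 H + 3 k$ ($w{\left(k,H \right)} = \left(H + k\right) + \left(\left(H + k\right) + k\right) = \left(H + k\right) + \left(H + 2 k\right) = 2 H + 3 k$)
$b{\left(A \right)} = - 2 \sqrt{A}$ ($b{\left(A \right)} = \left(-3 - -1\right) \sqrt{A} = \left(-3 + 1\right) \sqrt{A} = - 2 \sqrt{A}$)
$b{\left(-10 \right)} 84 w{\left(-5,-6 \right)} = - 2 \sqrt{-10} \cdot 84 \left(2 \left(-6\right) + 3 \left(-5\right)\right) = - 2 i \sqrt{10} \cdot 84 \left(-12 - 15\right) = - 2 i \sqrt{10} \cdot 84 \left(-27\right) = - 168 i \sqrt{10} \left(-27\right) = 4536 i \sqrt{10}$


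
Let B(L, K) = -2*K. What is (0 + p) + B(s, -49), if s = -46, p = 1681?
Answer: 1779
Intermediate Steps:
(0 + p) + B(s, -49) = (0 + 1681) - 2*(-49) = 1681 + 98 = 1779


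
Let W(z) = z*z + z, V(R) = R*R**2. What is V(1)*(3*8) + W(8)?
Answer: 96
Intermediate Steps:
V(R) = R**3
W(z) = z + z**2 (W(z) = z**2 + z = z + z**2)
V(1)*(3*8) + W(8) = 1**3*(3*8) + 8*(1 + 8) = 1*24 + 8*9 = 24 + 72 = 96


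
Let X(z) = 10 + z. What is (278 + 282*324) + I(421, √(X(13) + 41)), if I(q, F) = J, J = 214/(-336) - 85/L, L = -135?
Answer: 138568741/1512 ≈ 91646.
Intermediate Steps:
J = -11/1512 (J = 214/(-336) - 85/(-135) = 214*(-1/336) - 85*(-1/135) = -107/168 + 17/27 = -11/1512 ≈ -0.0072751)
I(q, F) = -11/1512
(278 + 282*324) + I(421, √(X(13) + 41)) = (278 + 282*324) - 11/1512 = (278 + 91368) - 11/1512 = 91646 - 11/1512 = 138568741/1512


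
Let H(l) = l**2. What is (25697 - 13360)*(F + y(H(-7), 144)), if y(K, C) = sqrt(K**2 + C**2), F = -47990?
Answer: -592052630 + 12337*sqrt(23137) ≈ -5.9018e+8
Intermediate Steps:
y(K, C) = sqrt(C**2 + K**2)
(25697 - 13360)*(F + y(H(-7), 144)) = (25697 - 13360)*(-47990 + sqrt(144**2 + ((-7)**2)**2)) = 12337*(-47990 + sqrt(20736 + 49**2)) = 12337*(-47990 + sqrt(20736 + 2401)) = 12337*(-47990 + sqrt(23137)) = -592052630 + 12337*sqrt(23137)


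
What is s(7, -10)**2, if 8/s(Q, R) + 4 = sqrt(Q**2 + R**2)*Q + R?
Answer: 64/(49*(2 - sqrt(149))**2) ≈ 0.012538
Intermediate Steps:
s(Q, R) = 8/(-4 + R + Q*sqrt(Q**2 + R**2)) (s(Q, R) = 8/(-4 + (sqrt(Q**2 + R**2)*Q + R)) = 8/(-4 + (Q*sqrt(Q**2 + R**2) + R)) = 8/(-4 + (R + Q*sqrt(Q**2 + R**2))) = 8/(-4 + R + Q*sqrt(Q**2 + R**2)))
s(7, -10)**2 = (8/(-4 - 10 + 7*sqrt(7**2 + (-10)**2)))**2 = (8/(-4 - 10 + 7*sqrt(49 + 100)))**2 = (8/(-4 - 10 + 7*sqrt(149)))**2 = (8/(-14 + 7*sqrt(149)))**2 = 64/(-14 + 7*sqrt(149))**2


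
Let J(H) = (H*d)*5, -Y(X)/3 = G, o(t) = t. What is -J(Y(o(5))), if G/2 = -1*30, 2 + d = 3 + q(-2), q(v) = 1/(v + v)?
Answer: -675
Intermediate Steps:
q(v) = 1/(2*v)
d = 3/4 (d = -2 + (3 + (1/2)/(-2)) = -2 + (3 + (1/2)*(-1/2)) = -2 + (3 - 1/4) = -2 + 11/4 = 3/4 ≈ 0.75000)
G = -60 (G = 2*(-1*30) = 2*(-30) = -60)
Y(X) = 180 (Y(X) = -3*(-60) = 180)
J(H) = 15*H/4 (J(H) = (H*(3/4))*5 = (3*H/4)*5 = 15*H/4)
-J(Y(o(5))) = -15*180/4 = -1*675 = -675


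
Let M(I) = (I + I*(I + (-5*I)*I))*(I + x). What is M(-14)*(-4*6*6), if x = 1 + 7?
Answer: 12011328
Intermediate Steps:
x = 8
M(I) = (8 + I)*(I + I*(I - 5*I**2)) (M(I) = (I + I*(I + (-5*I)*I))*(I + 8) = (I + I*(I - 5*I**2))*(8 + I) = (8 + I)*(I + I*(I - 5*I**2)))
M(-14)*(-4*6*6) = (-14*(8 - 39*(-14)**2 - 5*(-14)**3 + 9*(-14)))*(-4*6*6) = (-14*(8 - 39*196 - 5*(-2744) - 126))*(-24*6) = -14*(8 - 7644 + 13720 - 126)*(-144) = -14*5958*(-144) = -83412*(-144) = 12011328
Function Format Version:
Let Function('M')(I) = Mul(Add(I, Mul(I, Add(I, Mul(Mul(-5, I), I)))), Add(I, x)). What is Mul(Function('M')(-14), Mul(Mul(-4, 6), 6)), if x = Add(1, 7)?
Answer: 12011328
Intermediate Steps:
x = 8
Function('M')(I) = Mul(Add(8, I), Add(I, Mul(I, Add(I, Mul(-5, Pow(I, 2)))))) (Function('M')(I) = Mul(Add(I, Mul(I, Add(I, Mul(Mul(-5, I), I)))), Add(I, 8)) = Mul(Add(I, Mul(I, Add(I, Mul(-5, Pow(I, 2))))), Add(8, I)) = Mul(Add(8, I), Add(I, Mul(I, Add(I, Mul(-5, Pow(I, 2)))))))
Mul(Function('M')(-14), Mul(Mul(-4, 6), 6)) = Mul(Mul(-14, Add(8, Mul(-39, Pow(-14, 2)), Mul(-5, Pow(-14, 3)), Mul(9, -14))), Mul(Mul(-4, 6), 6)) = Mul(Mul(-14, Add(8, Mul(-39, 196), Mul(-5, -2744), -126)), Mul(-24, 6)) = Mul(Mul(-14, Add(8, -7644, 13720, -126)), -144) = Mul(Mul(-14, 5958), -144) = Mul(-83412, -144) = 12011328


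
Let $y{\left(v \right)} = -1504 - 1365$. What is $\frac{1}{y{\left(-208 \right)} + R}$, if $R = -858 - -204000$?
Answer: $\frac{1}{200273} \approx 4.9932 \cdot 10^{-6}$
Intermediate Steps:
$y{\left(v \right)} = -2869$
$R = 203142$ ($R = -858 + 204000 = 203142$)
$\frac{1}{y{\left(-208 \right)} + R} = \frac{1}{-2869 + 203142} = \frac{1}{200273}$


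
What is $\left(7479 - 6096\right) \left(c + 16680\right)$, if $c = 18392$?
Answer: $48504576$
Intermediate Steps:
$\left(7479 - 6096\right) \left(c + 16680\right) = \left(7479 - 6096\right) \left(18392 + 16680\right) = 1383 \cdot 35072 = 48504576$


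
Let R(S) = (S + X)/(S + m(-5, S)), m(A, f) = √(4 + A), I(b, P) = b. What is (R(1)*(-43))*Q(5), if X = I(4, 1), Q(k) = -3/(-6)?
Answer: -215/4 + 215*I/4 ≈ -53.75 + 53.75*I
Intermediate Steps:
Q(k) = ½ (Q(k) = -3*(-⅙) = ½)
X = 4
R(S) = (4 + S)/(I + S) (R(S) = (S + 4)/(S + √(4 - 5)) = (4 + S)/(S + √(-1)) = (4 + S)/(S + I) = (4 + S)/(I + S))
(R(1)*(-43))*Q(5) = (((4 + 1)/(I + 1))*(-43))*(½) = ((5/(1 + I))*(-43))*(½) = ((((1 - I)/2)*5)*(-43))*(½) = ((5*(1 - I)/2)*(-43))*(½) = -215*(1 - I)/2*(½) = -215*(1 - I)/4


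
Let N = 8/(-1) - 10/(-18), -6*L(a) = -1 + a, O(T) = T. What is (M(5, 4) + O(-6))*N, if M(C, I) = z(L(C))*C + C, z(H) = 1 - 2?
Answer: 134/3 ≈ 44.667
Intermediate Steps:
L(a) = 1/6 - a/6 (L(a) = -(-1 + a)/6 = 1/6 - a/6)
z(H) = -1
M(C, I) = 0 (M(C, I) = -C + C = 0)
N = -67/9 (N = 8*(-1) - 10*(-1/18) = -8 + 5/9 = -67/9 ≈ -7.4444)
(M(5, 4) + O(-6))*N = (0 - 6)*(-67/9) = -6*(-67/9) = 134/3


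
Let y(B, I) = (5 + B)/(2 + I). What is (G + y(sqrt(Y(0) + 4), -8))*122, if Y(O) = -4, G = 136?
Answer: 49471/3 ≈ 16490.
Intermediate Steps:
y(B, I) = (5 + B)/(2 + I)
(G + y(sqrt(Y(0) + 4), -8))*122 = (136 + (5 + sqrt(-4 + 4))/(2 - 8))*122 = (136 + (5 + sqrt(0))/(-6))*122 = (136 - (5 + 0)/6)*122 = (136 - 1/6*5)*122 = (136 - 5/6)*122 = (811/6)*122 = 49471/3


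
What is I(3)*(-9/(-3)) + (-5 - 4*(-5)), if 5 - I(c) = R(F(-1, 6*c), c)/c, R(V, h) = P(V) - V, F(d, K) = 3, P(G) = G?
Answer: 30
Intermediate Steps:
R(V, h) = 0 (R(V, h) = V - V = 0)
I(c) = 5 (I(c) = 5 - 0/c = 5 - 1*0 = 5 + 0 = 5)
I(3)*(-9/(-3)) + (-5 - 4*(-5)) = 5*(-9/(-3)) + (-5 - 4*(-5)) = 5*(-9*(-⅓)) + (-5 + 20) = 5*3 + 15 = 15 + 15 = 30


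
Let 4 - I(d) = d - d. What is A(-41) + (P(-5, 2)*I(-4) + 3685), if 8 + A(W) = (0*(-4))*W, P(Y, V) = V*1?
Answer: 3685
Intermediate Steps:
P(Y, V) = V
I(d) = 4 (I(d) = 4 - (d - d) = 4 - 1*0 = 4 + 0 = 4)
A(W) = -8 (A(W) = -8 + (0*(-4))*W = -8 + 0*W = -8 + 0 = -8)
A(-41) + (P(-5, 2)*I(-4) + 3685) = -8 + (2*4 + 3685) = -8 + (8 + 3685) = -8 + 3693 = 3685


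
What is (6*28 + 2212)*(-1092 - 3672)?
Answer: -11338320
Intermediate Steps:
(6*28 + 2212)*(-1092 - 3672) = (168 + 2212)*(-4764) = 2380*(-4764) = -11338320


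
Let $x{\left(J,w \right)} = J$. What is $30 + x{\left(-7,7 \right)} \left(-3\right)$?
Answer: $51$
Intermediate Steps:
$30 + x{\left(-7,7 \right)} \left(-3\right) = 30 - -21 = 30 + 21 = 51$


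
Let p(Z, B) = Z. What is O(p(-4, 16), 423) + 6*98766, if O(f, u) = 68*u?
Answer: 621360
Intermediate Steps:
O(p(-4, 16), 423) + 6*98766 = 68*423 + 6*98766 = 28764 + 592596 = 621360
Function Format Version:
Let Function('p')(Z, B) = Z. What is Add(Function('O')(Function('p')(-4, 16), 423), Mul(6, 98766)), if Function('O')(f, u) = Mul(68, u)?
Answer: 621360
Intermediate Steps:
Add(Function('O')(Function('p')(-4, 16), 423), Mul(6, 98766)) = Add(Mul(68, 423), Mul(6, 98766)) = Add(28764, 592596) = 621360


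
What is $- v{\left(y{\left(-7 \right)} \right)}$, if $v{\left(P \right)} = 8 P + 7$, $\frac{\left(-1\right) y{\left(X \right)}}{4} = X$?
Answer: $-231$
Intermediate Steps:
$y{\left(X \right)} = - 4 X$
$v{\left(P \right)} = 7 + 8 P$
$- v{\left(y{\left(-7 \right)} \right)} = - (7 + 8 \left(\left(-4\right) \left(-7\right)\right)) = - (7 + 8 \cdot 28) = - (7 + 224) = \left(-1\right) 231 = -231$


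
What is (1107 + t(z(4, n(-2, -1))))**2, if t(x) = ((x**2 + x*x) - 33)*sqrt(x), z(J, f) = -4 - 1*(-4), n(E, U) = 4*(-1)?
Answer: 1225449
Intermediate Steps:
n(E, U) = -4
z(J, f) = 0 (z(J, f) = -4 + 4 = 0)
t(x) = sqrt(x)*(-33 + 2*x**2) (t(x) = ((x**2 + x**2) - 33)*sqrt(x) = (2*x**2 - 33)*sqrt(x) = (-33 + 2*x**2)*sqrt(x) = sqrt(x)*(-33 + 2*x**2))
(1107 + t(z(4, n(-2, -1))))**2 = (1107 + sqrt(0)*(-33 + 2*0**2))**2 = (1107 + 0*(-33 + 2*0))**2 = (1107 + 0*(-33 + 0))**2 = (1107 + 0*(-33))**2 = (1107 + 0)**2 = 1107**2 = 1225449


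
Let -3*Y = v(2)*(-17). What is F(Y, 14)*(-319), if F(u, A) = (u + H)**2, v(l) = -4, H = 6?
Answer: -797500/9 ≈ -88611.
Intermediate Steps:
Y = -68/3 (Y = -(-4)*(-17)/3 = -1/3*68 = -68/3 ≈ -22.667)
F(u, A) = (6 + u)**2 (F(u, A) = (u + 6)**2 = (6 + u)**2)
F(Y, 14)*(-319) = (6 - 68/3)**2*(-319) = (-50/3)**2*(-319) = (2500/9)*(-319) = -797500/9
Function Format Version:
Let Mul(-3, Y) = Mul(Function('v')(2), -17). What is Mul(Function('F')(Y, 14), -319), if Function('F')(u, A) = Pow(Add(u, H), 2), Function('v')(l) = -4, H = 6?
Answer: Rational(-797500, 9) ≈ -88611.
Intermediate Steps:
Y = Rational(-68, 3) (Y = Mul(Rational(-1, 3), Mul(-4, -17)) = Mul(Rational(-1, 3), 68) = Rational(-68, 3) ≈ -22.667)
Function('F')(u, A) = Pow(Add(6, u), 2) (Function('F')(u, A) = Pow(Add(u, 6), 2) = Pow(Add(6, u), 2))
Mul(Function('F')(Y, 14), -319) = Mul(Pow(Add(6, Rational(-68, 3)), 2), -319) = Mul(Pow(Rational(-50, 3), 2), -319) = Mul(Rational(2500, 9), -319) = Rational(-797500, 9)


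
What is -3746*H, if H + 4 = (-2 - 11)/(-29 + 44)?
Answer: 273458/15 ≈ 18231.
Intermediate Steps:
H = -73/15 (H = -4 + (-2 - 11)/(-29 + 44) = -4 - 13/15 = -73/15 ≈ -4.8667)
-3746*H = -3746*(-73/15) = 273458/15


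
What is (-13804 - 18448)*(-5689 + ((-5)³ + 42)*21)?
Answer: 239696864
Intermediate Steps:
(-13804 - 18448)*(-5689 + ((-5)³ + 42)*21) = -32252*(-5689 + (-125 + 42)*21) = -32252*(-5689 - 83*21) = -32252*(-5689 - 1743) = -32252*(-7432) = 239696864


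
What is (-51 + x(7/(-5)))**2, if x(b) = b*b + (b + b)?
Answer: 1679616/625 ≈ 2687.4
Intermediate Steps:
x(b) = b**2 + 2*b
(-51 + x(7/(-5)))**2 = (-51 + (7/(-5))*(2 + 7/(-5)))**2 = (-51 + (7*(-1/5))*(2 + 7*(-1/5)))**2 = (-51 - 7*(2 - 7/5)/5)**2 = (-51 - 7/5*3/5)**2 = (-51 - 21/25)**2 = (-1296/25)**2 = 1679616/625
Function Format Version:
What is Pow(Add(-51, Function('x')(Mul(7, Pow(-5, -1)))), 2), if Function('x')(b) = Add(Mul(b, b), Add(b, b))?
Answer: Rational(1679616, 625) ≈ 2687.4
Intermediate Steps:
Function('x')(b) = Add(Pow(b, 2), Mul(2, b))
Pow(Add(-51, Function('x')(Mul(7, Pow(-5, -1)))), 2) = Pow(Add(-51, Mul(Mul(7, Pow(-5, -1)), Add(2, Mul(7, Pow(-5, -1))))), 2) = Pow(Add(-51, Mul(Mul(7, Rational(-1, 5)), Add(2, Mul(7, Rational(-1, 5))))), 2) = Pow(Add(-51, Mul(Rational(-7, 5), Add(2, Rational(-7, 5)))), 2) = Pow(Add(-51, Mul(Rational(-7, 5), Rational(3, 5))), 2) = Pow(Add(-51, Rational(-21, 25)), 2) = Pow(Rational(-1296, 25), 2) = Rational(1679616, 625)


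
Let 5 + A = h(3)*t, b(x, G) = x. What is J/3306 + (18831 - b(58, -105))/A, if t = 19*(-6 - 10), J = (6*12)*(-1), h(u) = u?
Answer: -10354927/505267 ≈ -20.494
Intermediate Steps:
J = -72 (J = 72*(-1) = -72)
t = -304 (t = 19*(-16) = -304)
A = -917 (A = -5 + 3*(-304) = -5 - 912 = -917)
J/3306 + (18831 - b(58, -105))/A = -72/3306 + (18831 - 1*58)/(-917) = -72*1/3306 + (18831 - 58)*(-1/917) = -12/551 + 18773*(-1/917) = -12/551 - 18773/917 = -10354927/505267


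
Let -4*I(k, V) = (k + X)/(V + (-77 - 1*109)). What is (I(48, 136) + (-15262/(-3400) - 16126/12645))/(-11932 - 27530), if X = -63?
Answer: -26987023/339317953200 ≈ -7.9533e-5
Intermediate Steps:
I(k, V) = -(-63 + k)/(4*(-186 + V)) (I(k, V) = -(k - 63)/(4*(V + (-77 - 1*109))) = -(-63 + k)/(4*(V + (-77 - 109))) = -(-63 + k)/(4*(V - 186)) = -(-63 + k)/(4*(-186 + V)))
(I(48, 136) + (-15262/(-3400) - 16126/12645))/(-11932 - 27530) = ((63 - 1*48)/(4*(-186 + 136)) + (-15262/(-3400) - 16126/12645))/(-11932 - 27530) = ((1/4)*(63 - 48)/(-50) + (-15262*(-1/3400) - 16126*1/12645))/(-39462) = ((1/4)*(-1/50)*15 + (7631/1700 - 16126/12645))*(-1/39462) = (-3/40 + 13815959/4299300)*(-1/39462) = (26987023/8598600)*(-1/39462) = -26987023/339317953200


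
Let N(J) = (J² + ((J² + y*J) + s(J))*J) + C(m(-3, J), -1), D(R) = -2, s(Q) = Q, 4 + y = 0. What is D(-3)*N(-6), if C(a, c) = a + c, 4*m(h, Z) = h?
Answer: 1159/2 ≈ 579.50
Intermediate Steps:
m(h, Z) = h/4
y = -4 (y = -4 + 0 = -4)
N(J) = -7/4 + J² + J*(J² - 3*J) (N(J) = (J² + ((J² - 4*J) + J)*J) + ((¼)*(-3) - 1) = (J² + (J² - 3*J)*J) + (-¾ - 1) = (J² + J*(J² - 3*J)) - 7/4 = -7/4 + J² + J*(J² - 3*J))
D(-3)*N(-6) = -2*(-7/4 + (-6)³ - 2*(-6)²) = -2*(-7/4 - 216 - 2*36) = -2*(-7/4 - 216 - 72) = -2*(-1159/4) = 1159/2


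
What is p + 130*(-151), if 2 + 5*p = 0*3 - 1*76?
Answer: -98228/5 ≈ -19646.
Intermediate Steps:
p = -78/5 (p = -⅖ + (0*3 - 1*76)/5 = -⅖ + (0 - 76)/5 = -⅖ + (⅕)*(-76) = -⅖ - 76/5 = -78/5 ≈ -15.600)
p + 130*(-151) = -78/5 + 130*(-151) = -78/5 - 19630 = -98228/5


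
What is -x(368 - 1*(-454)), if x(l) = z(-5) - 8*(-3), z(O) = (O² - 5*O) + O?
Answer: -69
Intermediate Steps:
z(O) = O² - 4*O
x(l) = 69 (x(l) = -5*(-4 - 5) - 8*(-3) = -5*(-9) + 24 = 45 + 24 = 69)
-x(368 - 1*(-454)) = -1*69 = -69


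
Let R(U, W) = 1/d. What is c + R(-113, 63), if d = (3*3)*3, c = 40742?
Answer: 1100035/27 ≈ 40742.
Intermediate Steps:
d = 27 (d = 9*3 = 27)
R(U, W) = 1/27
c + R(-113, 63) = 40742 + 1/27 = 1100035/27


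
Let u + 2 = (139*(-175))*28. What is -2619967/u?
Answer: 2619967/681102 ≈ 3.8467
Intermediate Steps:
u = -681102 (u = -2 + (139*(-175))*28 = -2 - 24325*28 = -2 - 681100 = -681102)
-2619967/u = -2619967/(-681102) = -2619967*(-1/681102) = 2619967/681102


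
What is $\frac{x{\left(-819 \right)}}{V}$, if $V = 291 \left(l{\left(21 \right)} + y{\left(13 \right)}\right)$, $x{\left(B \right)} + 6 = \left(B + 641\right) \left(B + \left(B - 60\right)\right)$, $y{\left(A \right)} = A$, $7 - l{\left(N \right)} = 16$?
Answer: $\frac{50373}{194} \approx 259.65$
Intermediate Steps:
$l{\left(N \right)} = -9$ ($l{\left(N \right)} = 7 - 16 = -9$)
$x{\left(B \right)} = -6 + \left(-60 + 2 B\right) \left(641 + B\right)$ ($x{\left(B \right)} = -6 + \left(B + 641\right) \left(B + \left(B - 60\right)\right) = -6 + \left(641 + B\right) \left(B + \left(-60 + B\right)\right) = -6 + \left(641 + B\right) \left(-60 + 2 B\right) = -6 + \left(-60 + 2 B\right) \left(641 + B\right)$)
$V = 1164$ ($V = 291 \left(-9 + 13\right) = 291 \cdot 4 = 1164$)
$\frac{x{\left(-819 \right)}}{V} = \frac{-38466 + 2 \left(-819\right)^{2} + 1222 \left(-819\right)}{1164} = \left(-38466 + 2 \cdot 670761 - 1000818\right) \frac{1}{1164} = \left(-38466 + 1341522 - 1000818\right) \frac{1}{1164} = 302238 \cdot \frac{1}{1164} = \frac{50373}{194}$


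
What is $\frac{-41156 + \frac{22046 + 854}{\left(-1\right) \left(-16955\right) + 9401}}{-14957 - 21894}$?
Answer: $\frac{271171159}{242811239} \approx 1.1168$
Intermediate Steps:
$\frac{-41156 + \frac{22046 + 854}{\left(-1\right) \left(-16955\right) + 9401}}{-14957 - 21894} = \frac{-41156 + \frac{22900}{16955 + 9401}}{-36851} = \left(-41156 + \frac{22900}{26356}\right) \left(- \frac{1}{36851}\right) = \left(-41156 + 22900 \cdot \frac{1}{26356}\right) \left(- \frac{1}{36851}\right) = \left(-41156 + \frac{5725}{6589}\right) \left(- \frac{1}{36851}\right) = \left(- \frac{271171159}{6589}\right) \left(- \frac{1}{36851}\right) = \frac{271171159}{242811239}$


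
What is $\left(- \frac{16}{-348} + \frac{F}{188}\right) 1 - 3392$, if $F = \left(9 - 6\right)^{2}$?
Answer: $- \frac{55478017}{16356} \approx -3391.9$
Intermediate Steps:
$F = 9$ ($F = 3^{2} = 9$)
$\left(- \frac{16}{-348} + \frac{F}{188}\right) 1 - 3392 = \left(- \frac{16}{-348} + \frac{9}{188}\right) 1 - 3392 = \left(\left(-16\right) \left(- \frac{1}{348}\right) + 9 \cdot \frac{1}{188}\right) 1 - 3392 = \left(\frac{4}{87} + \frac{9}{188}\right) 1 - 3392 = \frac{1535}{16356} \cdot 1 - 3392 = \frac{1535}{16356} - 3392 = - \frac{55478017}{16356}$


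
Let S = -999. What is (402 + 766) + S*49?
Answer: -47783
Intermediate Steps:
(402 + 766) + S*49 = (402 + 766) - 999*49 = 1168 - 48951 = -47783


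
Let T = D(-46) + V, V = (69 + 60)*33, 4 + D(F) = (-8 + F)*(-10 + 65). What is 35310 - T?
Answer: 34027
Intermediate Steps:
D(F) = -444 + 55*F (D(F) = -4 + (-8 + F)*(-10 + 65) = -4 + (-8 + F)*55 = -4 + (-440 + 55*F) = -444 + 55*F)
V = 4257 (V = 129*33 = 4257)
T = 1283 (T = (-444 + 55*(-46)) + 4257 = (-444 - 2530) + 4257 = -2974 + 4257 = 1283)
35310 - T = 35310 - 1*1283 = 35310 - 1283 = 34027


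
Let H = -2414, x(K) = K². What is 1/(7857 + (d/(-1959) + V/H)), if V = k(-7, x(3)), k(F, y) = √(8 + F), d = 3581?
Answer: 4729026/37147310789 ≈ 0.00012730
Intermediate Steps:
V = 1 (V = √(8 - 7) = √1 = 1)
1/(7857 + (d/(-1959) + V/H)) = 1/(7857 + (3581/(-1959) + 1/(-2414))) = 1/(7857 + (3581*(-1/1959) + 1*(-1/2414))) = 1/(7857 + (-3581/1959 - 1/2414)) = 1/(7857 - 8646493/4729026) = 1/(37147310789/4729026) = 4729026/37147310789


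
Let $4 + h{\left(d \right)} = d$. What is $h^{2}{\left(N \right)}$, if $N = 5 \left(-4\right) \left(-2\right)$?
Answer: $1296$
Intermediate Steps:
$N = 40$ ($N = \left(-20\right) \left(-2\right) = 40$)
$h{\left(d \right)} = -4 + d$
$h^{2}{\left(N \right)} = \left(-4 + 40\right)^{2} = 36^{2} = 1296$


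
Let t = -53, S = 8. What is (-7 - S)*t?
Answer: 795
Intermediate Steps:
(-7 - S)*t = (-7 - 1*8)*(-53) = (-7 - 8)*(-53) = -15*(-53) = 795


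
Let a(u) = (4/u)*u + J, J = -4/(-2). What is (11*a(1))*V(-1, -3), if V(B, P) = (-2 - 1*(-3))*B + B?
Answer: -132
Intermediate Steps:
J = 2 (J = -4*(-½) = 2)
a(u) = 6 (a(u) = (4/u)*u + 2 = 4 + 2 = 6)
V(B, P) = 2*B (V(B, P) = (-2 + 3)*B + B = 1*B + B = B + B = 2*B)
(11*a(1))*V(-1, -3) = (11*6)*(2*(-1)) = 66*(-2) = -132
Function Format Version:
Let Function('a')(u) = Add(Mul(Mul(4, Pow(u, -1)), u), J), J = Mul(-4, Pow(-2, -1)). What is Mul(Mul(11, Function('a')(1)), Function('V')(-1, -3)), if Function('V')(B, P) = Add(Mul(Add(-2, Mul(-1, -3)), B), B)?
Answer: -132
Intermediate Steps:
J = 2 (J = Mul(-4, Rational(-1, 2)) = 2)
Function('a')(u) = 6 (Function('a')(u) = Add(Mul(Mul(4, Pow(u, -1)), u), 2) = Add(4, 2) = 6)
Function('V')(B, P) = Mul(2, B) (Function('V')(B, P) = Add(Mul(Add(-2, 3), B), B) = Add(Mul(1, B), B) = Add(B, B) = Mul(2, B))
Mul(Mul(11, Function('a')(1)), Function('V')(-1, -3)) = Mul(Mul(11, 6), Mul(2, -1)) = Mul(66, -2) = -132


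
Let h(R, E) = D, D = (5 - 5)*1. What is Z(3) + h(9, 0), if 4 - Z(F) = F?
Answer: 1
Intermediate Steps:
D = 0 (D = 0*1 = 0)
h(R, E) = 0
Z(F) = 4 - F
Z(3) + h(9, 0) = (4 - 1*3) + 0 = (4 - 3) + 0 = 1 + 0 = 1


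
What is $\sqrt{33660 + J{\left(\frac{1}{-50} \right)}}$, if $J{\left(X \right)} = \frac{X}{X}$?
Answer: $\sqrt{33661} \approx 183.47$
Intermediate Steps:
$J{\left(X \right)} = 1$
$\sqrt{33660 + J{\left(\frac{1}{-50} \right)}} = \sqrt{33660 + 1} = \sqrt{33661}$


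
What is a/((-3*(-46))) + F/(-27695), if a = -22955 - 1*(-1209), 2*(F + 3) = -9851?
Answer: -601575337/3821910 ≈ -157.40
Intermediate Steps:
F = -9857/2 (F = -3 + (1/2)*(-9851) = -3 - 9851/2 = -9857/2 ≈ -4928.5)
a = -21746 (a = -22955 + 1209 = -21746)
a/((-3*(-46))) + F/(-27695) = -21746/((-3*(-46))) - 9857/2/(-27695) = -21746/138 - 9857/2*(-1/27695) = -21746*1/138 + 9857/55390 = -10873/69 + 9857/55390 = -601575337/3821910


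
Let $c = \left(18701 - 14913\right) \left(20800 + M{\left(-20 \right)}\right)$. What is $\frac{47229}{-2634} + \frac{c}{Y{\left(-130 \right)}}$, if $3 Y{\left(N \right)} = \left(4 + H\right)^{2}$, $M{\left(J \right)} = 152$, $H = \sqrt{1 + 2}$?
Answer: $\frac{3971956983529}{148382} - \frac{1904788224 \sqrt{3}}{169} \approx 7.2466 \cdot 10^{6}$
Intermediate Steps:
$H = \sqrt{3} \approx 1.732$
$Y{\left(N \right)} = \frac{\left(4 + \sqrt{3}\right)^{2}}{3}$
$c = 79366176$ ($c = \left(18701 - 14913\right) \left(20800 + 152\right) = 3788 \cdot 20952 = 79366176$)
$\frac{47229}{-2634} + \frac{c}{Y{\left(-130 \right)}} = \frac{47229}{-2634} + \frac{79366176}{\frac{1}{3} \left(4 + \sqrt{3}\right)^{2}} = 47229 \left(- \frac{1}{2634}\right) + 79366176 \frac{3}{\left(4 + \sqrt{3}\right)^{2}} = - \frac{15743}{878} + \frac{238098528}{\left(4 + \sqrt{3}\right)^{2}}$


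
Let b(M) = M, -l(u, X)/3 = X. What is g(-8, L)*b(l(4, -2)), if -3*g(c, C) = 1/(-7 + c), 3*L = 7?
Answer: 2/15 ≈ 0.13333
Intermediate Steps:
L = 7/3 (L = (1/3)*7 = 7/3 ≈ 2.3333)
l(u, X) = -3*X
g(c, C) = -1/(3*(-7 + c))
g(-8, L)*b(l(4, -2)) = (-1/(-21 + 3*(-8)))*(-3*(-2)) = -1/(-21 - 24)*6 = -1/(-45)*6 = -1*(-1/45)*6 = (1/45)*6 = 2/15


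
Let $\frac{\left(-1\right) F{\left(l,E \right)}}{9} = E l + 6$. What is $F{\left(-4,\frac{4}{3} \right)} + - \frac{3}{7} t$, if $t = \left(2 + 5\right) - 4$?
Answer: $- \frac{51}{7} \approx -7.2857$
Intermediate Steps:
$F{\left(l,E \right)} = -54 - 9 E l$ ($F{\left(l,E \right)} = - 9 \left(E l + 6\right) = - 9 \left(6 + E l\right) = -54 - 9 E l$)
$t = 3$ ($t = 7 - 4 = 3$)
$F{\left(-4,\frac{4}{3} \right)} + - \frac{3}{7} t = \left(-54 - 9 \cdot \frac{4}{3} \left(-4\right)\right) + - \frac{3}{7} \cdot 3 = \left(-54 - 9 \cdot 4 \cdot \frac{1}{3} \left(-4\right)\right) + \left(-3\right) \frac{1}{7} \cdot 3 = \left(-54 - 12 \left(-4\right)\right) - \frac{9}{7} = \left(-54 + 48\right) - \frac{9}{7} = -6 - \frac{9}{7} = - \frac{51}{7}$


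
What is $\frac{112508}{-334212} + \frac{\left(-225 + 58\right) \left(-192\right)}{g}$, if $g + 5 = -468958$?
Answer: $- \frac{1763285077}{4353696171} \approx -0.40501$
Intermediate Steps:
$g = -468963$ ($g = -5 - 468958 = -468963$)
$\frac{112508}{-334212} + \frac{\left(-225 + 58\right) \left(-192\right)}{g} = \frac{112508}{-334212} + \frac{\left(-225 + 58\right) \left(-192\right)}{-468963} = 112508 \left(- \frac{1}{334212}\right) + \left(-167\right) \left(-192\right) \left(- \frac{1}{468963}\right) = - \frac{28127}{83553} + 32064 \left(- \frac{1}{468963}\right) = - \frac{28127}{83553} - \frac{10688}{156321} = - \frac{1763285077}{4353696171}$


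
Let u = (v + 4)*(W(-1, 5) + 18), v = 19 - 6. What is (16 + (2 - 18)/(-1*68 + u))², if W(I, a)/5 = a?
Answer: 112190464/439569 ≈ 255.23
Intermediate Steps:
W(I, a) = 5*a
v = 13
u = 731 (u = (13 + 4)*(5*5 + 18) = 17*(25 + 18) = 17*43 = 731)
(16 + (2 - 18)/(-1*68 + u))² = (16 + (2 - 18)/(-1*68 + 731))² = (16 - 16/(-68 + 731))² = (16 - 16/663)² = (10592/663)² = 112190464/439569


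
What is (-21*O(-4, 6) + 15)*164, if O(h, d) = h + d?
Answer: -4428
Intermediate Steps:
O(h, d) = d + h
(-21*O(-4, 6) + 15)*164 = (-21*(6 - 4) + 15)*164 = (-21*2 + 15)*164 = (-42 + 15)*164 = -27*164 = -4428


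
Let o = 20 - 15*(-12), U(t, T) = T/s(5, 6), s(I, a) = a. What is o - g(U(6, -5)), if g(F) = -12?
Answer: 212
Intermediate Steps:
U(t, T) = T/6
o = 200 (o = 20 + 180 = 200)
o - g(U(6, -5)) = 200 - 1*(-12) = 200 + 12 = 212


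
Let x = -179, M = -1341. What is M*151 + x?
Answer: -202670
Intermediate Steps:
M*151 + x = -1341*151 - 179 = -202491 - 179 = -202670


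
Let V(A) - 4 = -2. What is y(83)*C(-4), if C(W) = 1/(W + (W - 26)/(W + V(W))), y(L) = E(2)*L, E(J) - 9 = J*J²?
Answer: 1411/11 ≈ 128.27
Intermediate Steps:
V(A) = 2 (V(A) = 4 - 2 = 2)
E(J) = 9 + J³ (E(J) = 9 + J*J² = 9 + J³)
y(L) = 17*L (y(L) = (9 + 2³)*L = (9 + 8)*L = 17*L)
C(W) = 1/(W + (-26 + W)/(2 + W)) (C(W) = 1/(W + (W - 26)/(W + 2)) = 1/(W + (-26 + W)/(2 + W)))
y(83)*C(-4) = (17*83)*((2 - 4)/(-26 + (-4)² + 3*(-4))) = 1411*(-2/(-26 + 16 - 12)) = 1411*(-2/(-22)) = 1411*(-1/22*(-2)) = 1411*(1/11) = 1411/11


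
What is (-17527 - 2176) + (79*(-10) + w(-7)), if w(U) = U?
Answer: -20500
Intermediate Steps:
(-17527 - 2176) + (79*(-10) + w(-7)) = (-17527 - 2176) + (79*(-10) - 7) = -19703 + (-790 - 7) = -19703 - 797 = -20500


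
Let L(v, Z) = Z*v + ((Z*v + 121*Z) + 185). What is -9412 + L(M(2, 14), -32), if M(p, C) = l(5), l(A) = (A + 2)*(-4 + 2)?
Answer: -12203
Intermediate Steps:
l(A) = -4 - 2*A (l(A) = (2 + A)*(-2) = -4 - 2*A)
M(p, C) = -14 (M(p, C) = -4 - 2*5 = -4 - 10 = -14)
L(v, Z) = 185 + 121*Z + 2*Z*v (L(v, Z) = Z*v + ((121*Z + Z*v) + 185) = Z*v + (185 + 121*Z + Z*v) = 185 + 121*Z + 2*Z*v)
-9412 + L(M(2, 14), -32) = -9412 + (185 + 121*(-32) + 2*(-32)*(-14)) = -9412 + (185 - 3872 + 896) = -9412 - 2791 = -12203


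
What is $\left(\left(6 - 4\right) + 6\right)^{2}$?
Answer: $64$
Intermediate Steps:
$\left(\left(6 - 4\right) + 6\right)^{2} = \left(2 + 6\right)^{2} = 8^{2} = 64$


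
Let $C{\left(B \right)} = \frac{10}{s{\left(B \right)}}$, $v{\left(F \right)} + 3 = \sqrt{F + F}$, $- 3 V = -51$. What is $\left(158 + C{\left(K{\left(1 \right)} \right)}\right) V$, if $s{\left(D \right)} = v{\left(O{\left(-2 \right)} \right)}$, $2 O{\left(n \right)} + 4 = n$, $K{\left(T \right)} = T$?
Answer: $2652 - \frac{34 i \sqrt{6}}{3} \approx 2652.0 - 27.761 i$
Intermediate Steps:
$V = 17$ ($V = \left(- \frac{1}{3}\right) \left(-51\right) = 17$)
$O{\left(n \right)} = -2 + \frac{n}{2}$
$v{\left(F \right)} = -3 + \sqrt{2} \sqrt{F}$ ($v{\left(F \right)} = -3 + \sqrt{F + F} = -3 + \sqrt{2 F} = -3 + \sqrt{2} \sqrt{F}$)
$s{\left(D \right)} = -3 + i \sqrt{6}$ ($s{\left(D \right)} = -3 + \sqrt{2} \sqrt{-2 + \frac{1}{2} \left(-2\right)} = -3 + \sqrt{2} \sqrt{-2 - 1} = -3 + \sqrt{2} \sqrt{-3} = -3 + \sqrt{2} i \sqrt{3} = -3 + i \sqrt{6}$)
$C{\left(B \right)} = \frac{10}{-3 + i \sqrt{6}}$
$\left(158 + C{\left(K{\left(1 \right)} \right)}\right) V = \left(158 - \left(2 + \frac{2 i \sqrt{6}}{3}\right)\right) 17 = \left(156 - \frac{2 i \sqrt{6}}{3}\right) 17 = 2652 - \frac{34 i \sqrt{6}}{3}$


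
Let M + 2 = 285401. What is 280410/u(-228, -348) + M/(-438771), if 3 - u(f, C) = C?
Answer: 1050731633/1316313 ≈ 798.24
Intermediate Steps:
M = 285399 (M = -2 + 285401 = 285399)
u(f, C) = 3 - C
280410/u(-228, -348) + M/(-438771) = 280410/(3 - 1*(-348)) + 285399/(-438771) = 280410/(3 + 348) + 285399*(-1/438771) = 280410/351 - 95133/146257 = 280410*(1/351) - 95133/146257 = 7190/9 - 95133/146257 = 1050731633/1316313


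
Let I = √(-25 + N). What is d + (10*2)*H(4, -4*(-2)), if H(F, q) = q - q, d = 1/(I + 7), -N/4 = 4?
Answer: 7/90 - I*√41/90 ≈ 0.077778 - 0.071146*I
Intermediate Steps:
N = -16 (N = -4*4 = -16)
I = I*√41 (I = √(-25 - 16) = √(-41) = I*√41 ≈ 6.4031*I)
d = 1/(7 + I*√41) (d = 1/(I*√41 + 7) = 1/(7 + I*√41) ≈ 0.077778 - 0.071146*I)
H(F, q) = 0
d + (10*2)*H(4, -4*(-2)) = (7/90 - I*√41/90) + (10*2)*0 = (7/90 - I*√41/90) + 20*0 = (7/90 - I*√41/90) + 0 = 7/90 - I*√41/90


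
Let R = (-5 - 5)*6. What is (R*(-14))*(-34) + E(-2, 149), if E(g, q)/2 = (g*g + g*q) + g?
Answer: -29152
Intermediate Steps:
E(g, q) = 2*g + 2*g**2 + 2*g*q (E(g, q) = 2*((g*g + g*q) + g) = 2*((g**2 + g*q) + g) = 2*(g + g**2 + g*q) = 2*g + 2*g**2 + 2*g*q)
R = -60 (R = -10*6 = -60)
(R*(-14))*(-34) + E(-2, 149) = -60*(-14)*(-34) + 2*(-2)*(1 - 2 + 149) = 840*(-34) + 2*(-2)*148 = -28560 - 592 = -29152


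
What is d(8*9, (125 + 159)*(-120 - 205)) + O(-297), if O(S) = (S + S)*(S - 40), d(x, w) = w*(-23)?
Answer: 2323078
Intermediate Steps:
d(x, w) = -23*w
O(S) = 2*S*(-40 + S) (O(S) = (2*S)*(-40 + S) = 2*S*(-40 + S))
d(8*9, (125 + 159)*(-120 - 205)) + O(-297) = -23*(125 + 159)*(-120 - 205) + 2*(-297)*(-40 - 297) = -6532*(-325) + 2*(-297)*(-337) = -23*(-92300) + 200178 = 2122900 + 200178 = 2323078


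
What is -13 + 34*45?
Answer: 1517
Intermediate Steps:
-13 + 34*45 = -13 + 1530 = 1517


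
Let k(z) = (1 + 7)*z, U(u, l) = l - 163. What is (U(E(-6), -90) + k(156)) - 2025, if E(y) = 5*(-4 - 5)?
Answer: -1030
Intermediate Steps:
E(y) = -45 (E(y) = 5*(-9) = -45)
U(u, l) = -163 + l
k(z) = 8*z
(U(E(-6), -90) + k(156)) - 2025 = ((-163 - 90) + 8*156) - 2025 = (-253 + 1248) - 2025 = 995 - 2025 = -1030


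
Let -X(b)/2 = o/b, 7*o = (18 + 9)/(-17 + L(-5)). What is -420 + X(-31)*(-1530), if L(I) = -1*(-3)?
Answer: -596670/1519 ≈ -392.80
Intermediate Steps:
L(I) = 3
o = -27/98 (o = ((18 + 9)/(-17 + 3))/7 = (27/(-14))/7 = (27*(-1/14))/7 = (1/7)*(-27/14) = -27/98 ≈ -0.27551)
X(b) = 27/(49*b) (X(b) = -(-27)/(49*b) = 27/(49*b))
-420 + X(-31)*(-1530) = -420 + ((27/49)/(-31))*(-1530) = -420 + ((27/49)*(-1/31))*(-1530) = -420 - 27/1519*(-1530) = -420 + 41310/1519 = -596670/1519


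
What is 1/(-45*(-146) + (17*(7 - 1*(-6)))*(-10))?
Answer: 1/4360 ≈ 0.00022936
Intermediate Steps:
1/(-45*(-146) + (17*(7 - 1*(-6)))*(-10)) = 1/(6570 + (17*(7 + 6))*(-10)) = 1/(6570 + (17*13)*(-10)) = 1/(6570 + 221*(-10)) = 1/(6570 - 2210) = 1/4360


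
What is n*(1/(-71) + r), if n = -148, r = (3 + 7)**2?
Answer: -1050652/71 ≈ -14798.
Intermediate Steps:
r = 100 (r = 10**2 = 100)
n*(1/(-71) + r) = -148*(1/(-71) + 100) = -148*(-1/71 + 100) = -148*7099/71 = -1050652/71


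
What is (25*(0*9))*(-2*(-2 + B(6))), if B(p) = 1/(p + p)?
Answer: 0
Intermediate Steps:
B(p) = 1/(2*p)
(25*(0*9))*(-2*(-2 + B(6))) = (25*(0*9))*(-2*(-2 + (½)/6)) = (25*0)*(-2*(-2 + (½)*(⅙))) = 0*(-2*(-2 + 1/12)) = 0*(-2*(-23/12)) = 0*(23/6) = 0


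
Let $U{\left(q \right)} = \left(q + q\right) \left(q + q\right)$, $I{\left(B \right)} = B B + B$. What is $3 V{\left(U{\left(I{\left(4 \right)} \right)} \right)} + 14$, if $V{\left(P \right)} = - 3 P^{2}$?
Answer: $-23039986$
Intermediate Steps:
$I{\left(B \right)} = B + B^{2}$ ($I{\left(B \right)} = B^{2} + B = B + B^{2}$)
$U{\left(q \right)} = 4 q^{2}$ ($U{\left(q \right)} = 2 q 2 q = 4 q^{2}$)
$3 V{\left(U{\left(I{\left(4 \right)} \right)} \right)} + 14 = 3 \left(- 3 \left(4 \left(4 \left(1 + 4\right)\right)^{2}\right)^{2}\right) + 14 = 3 \left(- 3 \left(4 \left(4 \cdot 5\right)^{2}\right)^{2}\right) + 14 = 3 \left(- 3 \left(4 \cdot 20^{2}\right)^{2}\right) + 14 = 3 \left(- 3 \left(4 \cdot 400\right)^{2}\right) + 14 = 3 \left(- 3 \cdot 1600^{2}\right) + 14 = 3 \left(\left(-3\right) 2560000\right) + 14 = 3 \left(-7680000\right) + 14 = -23040000 + 14 = -23039986$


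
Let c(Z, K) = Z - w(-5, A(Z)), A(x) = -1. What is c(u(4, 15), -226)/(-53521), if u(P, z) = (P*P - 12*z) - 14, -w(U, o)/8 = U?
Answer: 218/53521 ≈ 0.0040732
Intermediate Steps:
w(U, o) = -8*U
u(P, z) = -14 + P**2 - 12*z (u(P, z) = (P**2 - 12*z) - 14 = -14 + P**2 - 12*z)
c(Z, K) = -40 + Z (c(Z, K) = Z - (-8)*(-5) = Z - 1*40 = Z - 40 = -40 + Z)
c(u(4, 15), -226)/(-53521) = (-40 + (-14 + 4**2 - 12*15))/(-53521) = (-40 + (-14 + 16 - 180))*(-1/53521) = (-40 - 178)*(-1/53521) = -218*(-1/53521) = 218/53521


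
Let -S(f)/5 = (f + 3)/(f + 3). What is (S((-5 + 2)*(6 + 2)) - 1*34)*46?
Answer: -1794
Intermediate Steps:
S(f) = -5 (S(f) = -5*(f + 3)/(f + 3) = -5*(3 + f)/(3 + f) = -5*1 = -5)
(S((-5 + 2)*(6 + 2)) - 1*34)*46 = (-5 - 1*34)*46 = (-5 - 34)*46 = -39*46 = -1794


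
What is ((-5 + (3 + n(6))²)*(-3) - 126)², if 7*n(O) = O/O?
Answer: 47485881/2401 ≈ 19778.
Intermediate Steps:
n(O) = ⅐ (n(O) = (O/O)/7 = (⅐)*1 = ⅐)
((-5 + (3 + n(6))²)*(-3) - 126)² = ((-5 + (3 + ⅐)²)*(-3) - 126)² = ((-5 + (22/7)²)*(-3) - 126)² = ((-5 + 484/49)*(-3) - 126)² = ((239/49)*(-3) - 126)² = (-717/49 - 126)² = (-6891/49)² = 47485881/2401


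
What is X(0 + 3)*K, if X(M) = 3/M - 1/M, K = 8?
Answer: 16/3 ≈ 5.3333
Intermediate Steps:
X(M) = 2/M
X(0 + 3)*K = (2/(0 + 3))*8 = (2/3)*8 = (2*(⅓))*8 = (⅔)*8 = 16/3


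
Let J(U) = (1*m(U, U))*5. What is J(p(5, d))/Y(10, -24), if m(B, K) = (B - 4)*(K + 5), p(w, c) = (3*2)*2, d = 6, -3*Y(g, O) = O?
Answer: 85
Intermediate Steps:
Y(g, O) = -O/3
p(w, c) = 12 (p(w, c) = 6*2 = 12)
m(B, K) = (-4 + B)*(5 + K)
J(U) = -100 + 5*U + 5*U² (J(U) = (1*(-20 - 4*U + 5*U + U*U))*5 = (1*(-20 - 4*U + 5*U + U²))*5 = (1*(-20 + U + U²))*5 = (-20 + U + U²)*5 = -100 + 5*U + 5*U²)
J(p(5, d))/Y(10, -24) = (-100 + 5*12 + 5*12²)/((-⅓*(-24))) = (-100 + 60 + 5*144)/8 = (-100 + 60 + 720)*(⅛) = 680*(⅛) = 85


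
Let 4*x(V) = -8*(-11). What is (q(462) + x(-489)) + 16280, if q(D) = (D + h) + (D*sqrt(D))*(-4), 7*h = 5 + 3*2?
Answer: 117359/7 - 1848*sqrt(462) ≈ -22956.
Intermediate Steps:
h = 11/7 (h = (5 + 3*2)/7 = (5 + 6)/7 = (1/7)*11 = 11/7 ≈ 1.5714)
x(V) = 22 (x(V) = (-8*(-11))/4 = (1/4)*88 = 22)
q(D) = 11/7 + D - 4*D**(3/2) (q(D) = (D + 11/7) + (D*sqrt(D))*(-4) = (11/7 + D) + D**(3/2)*(-4) = (11/7 + D) - 4*D**(3/2) = 11/7 + D - 4*D**(3/2))
(q(462) + x(-489)) + 16280 = ((11/7 + 462 - 1848*sqrt(462)) + 22) + 16280 = ((3245/7 - 1848*sqrt(462)) + 22) + 16280 = (3399/7 - 1848*sqrt(462)) + 16280 = 117359/7 - 1848*sqrt(462)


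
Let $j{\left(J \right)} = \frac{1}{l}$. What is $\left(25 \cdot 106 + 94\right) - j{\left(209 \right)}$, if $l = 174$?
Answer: $\frac{477455}{174} \approx 2744.0$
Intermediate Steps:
$j{\left(J \right)} = \frac{1}{174}$
$\left(25 \cdot 106 + 94\right) - j{\left(209 \right)} = \left(25 \cdot 106 + 94\right) - \frac{1}{174} = \left(2650 + 94\right) - \frac{1}{174} = 2744 - \frac{1}{174} = \frac{477455}{174}$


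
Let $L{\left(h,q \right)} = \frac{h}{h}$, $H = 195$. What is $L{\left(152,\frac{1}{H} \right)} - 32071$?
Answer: $-32070$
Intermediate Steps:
$L{\left(h,q \right)} = 1$
$L{\left(152,\frac{1}{H} \right)} - 32071 = 1 - 32071 = -32070$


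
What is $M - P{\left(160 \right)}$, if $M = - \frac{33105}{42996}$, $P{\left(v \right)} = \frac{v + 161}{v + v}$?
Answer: $- \frac{2032943}{1146560} \approx -1.7731$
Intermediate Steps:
$P{\left(v \right)} = \frac{161 + v}{2 v}$
$M = - \frac{11035}{14332}$ ($M = \left(-33105\right) \frac{1}{42996} = - \frac{11035}{14332} \approx -0.76996$)
$M - P{\left(160 \right)} = - \frac{11035}{14332} - \frac{161 + 160}{2 \cdot 160} = - \frac{11035}{14332} - \frac{1}{2} \cdot \frac{1}{160} \cdot 321 = - \frac{11035}{14332} - \frac{321}{320} = - \frac{2032943}{1146560}$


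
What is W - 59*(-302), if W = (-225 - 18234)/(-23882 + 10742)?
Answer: 26016331/1460 ≈ 17819.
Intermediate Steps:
W = 2051/1460 (W = -18459/(-13140) = -18459*(-1/13140) = 2051/1460 ≈ 1.4048)
W - 59*(-302) = 2051/1460 - 59*(-302) = 2051/1460 - 1*(-17818) = 2051/1460 + 17818 = 26016331/1460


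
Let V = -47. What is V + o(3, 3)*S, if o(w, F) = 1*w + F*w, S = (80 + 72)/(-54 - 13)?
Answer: -4973/67 ≈ -74.224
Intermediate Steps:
S = -152/67 (S = 152/(-67) = 152*(-1/67) = -152/67 ≈ -2.2687)
o(w, F) = w + F*w
V + o(3, 3)*S = -47 + (3*(1 + 3))*(-152/67) = -47 + (3*4)*(-152/67) = -47 + 12*(-152/67) = -47 - 1824/67 = -4973/67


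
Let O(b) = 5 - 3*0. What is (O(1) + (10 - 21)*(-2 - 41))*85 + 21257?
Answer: 61887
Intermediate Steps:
O(b) = 5 (O(b) = 5 + 0 = 5)
(O(1) + (10 - 21)*(-2 - 41))*85 + 21257 = (5 + (10 - 21)*(-2 - 41))*85 + 21257 = (5 - 11*(-43))*85 + 21257 = (5 + 473)*85 + 21257 = 478*85 + 21257 = 40630 + 21257 = 61887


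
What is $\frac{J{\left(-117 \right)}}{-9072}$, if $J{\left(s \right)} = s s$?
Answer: $- \frac{169}{112} \approx -1.5089$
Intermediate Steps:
$J{\left(s \right)} = s^{2}$
$\frac{J{\left(-117 \right)}}{-9072} = \frac{\left(-117\right)^{2}}{-9072} = 13689 \left(- \frac{1}{9072}\right) = - \frac{169}{112}$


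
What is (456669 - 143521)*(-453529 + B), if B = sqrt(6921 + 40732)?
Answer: -142021699292 + 313148*sqrt(47653) ≈ -1.4195e+11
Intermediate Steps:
B = sqrt(47653) ≈ 218.30
(456669 - 143521)*(-453529 + B) = (456669 - 143521)*(-453529 + sqrt(47653)) = 313148*(-453529 + sqrt(47653)) = -142021699292 + 313148*sqrt(47653)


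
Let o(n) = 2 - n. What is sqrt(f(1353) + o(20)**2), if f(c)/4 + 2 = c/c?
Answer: 8*sqrt(5) ≈ 17.889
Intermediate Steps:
f(c) = -4 (f(c) = -8 + 4*(c/c) = -8 + 4*1 = -8 + 4 = -4)
sqrt(f(1353) + o(20)**2) = sqrt(-4 + (2 - 1*20)**2) = sqrt(-4 + (2 - 20)**2) = sqrt(-4 + (-18)**2) = sqrt(-4 + 324) = sqrt(320) = 8*sqrt(5)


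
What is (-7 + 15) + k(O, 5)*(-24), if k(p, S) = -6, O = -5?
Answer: 152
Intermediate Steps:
(-7 + 15) + k(O, 5)*(-24) = (-7 + 15) - 6*(-24) = 8 + 144 = 152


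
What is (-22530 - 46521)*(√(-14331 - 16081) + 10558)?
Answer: -729040458 - 138102*I*√7603 ≈ -7.2904e+8 - 1.2042e+7*I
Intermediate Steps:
(-22530 - 46521)*(√(-14331 - 16081) + 10558) = -69051*(√(-30412) + 10558) = -69051*(2*I*√7603 + 10558) = -69051*(10558 + 2*I*√7603) = -729040458 - 138102*I*√7603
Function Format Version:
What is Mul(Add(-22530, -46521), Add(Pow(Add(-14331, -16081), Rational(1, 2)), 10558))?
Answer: Add(-729040458, Mul(-138102, I, Pow(7603, Rational(1, 2)))) ≈ Add(-7.2904e+8, Mul(-1.2042e+7, I))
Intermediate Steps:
Mul(Add(-22530, -46521), Add(Pow(Add(-14331, -16081), Rational(1, 2)), 10558)) = Mul(-69051, Add(Pow(-30412, Rational(1, 2)), 10558)) = Mul(-69051, Add(Mul(2, I, Pow(7603, Rational(1, 2))), 10558)) = Mul(-69051, Add(10558, Mul(2, I, Pow(7603, Rational(1, 2))))) = Add(-729040458, Mul(-138102, I, Pow(7603, Rational(1, 2))))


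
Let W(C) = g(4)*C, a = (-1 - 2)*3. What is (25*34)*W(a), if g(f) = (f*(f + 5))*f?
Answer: -1101600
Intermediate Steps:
a = -9 (a = -3*3 = -9)
g(f) = f²*(5 + f) (g(f) = (f*(5 + f))*f = f²*(5 + f))
W(C) = 144*C (W(C) = (4²*(5 + 4))*C = (16*9)*C = 144*C)
(25*34)*W(a) = (25*34)*(144*(-9)) = 850*(-1296) = -1101600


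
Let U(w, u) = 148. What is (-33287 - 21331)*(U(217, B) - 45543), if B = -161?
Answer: 2479384110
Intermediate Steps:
(-33287 - 21331)*(U(217, B) - 45543) = (-33287 - 21331)*(148 - 45543) = -54618*(-45395) = 2479384110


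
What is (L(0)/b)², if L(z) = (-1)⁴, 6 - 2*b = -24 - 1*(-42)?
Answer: 1/36 ≈ 0.027778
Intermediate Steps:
b = -6 (b = 3 - (-24 - 1*(-42))/2 = 3 - (-24 + 42)/2 = 3 - ½*18 = 3 - 9 = -6)
L(z) = 1
(L(0)/b)² = (1/(-6))² = (1*(-⅙))² = (-⅙)² = 1/36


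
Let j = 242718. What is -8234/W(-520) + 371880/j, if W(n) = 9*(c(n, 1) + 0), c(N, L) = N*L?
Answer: 311578201/94660020 ≈ 3.2915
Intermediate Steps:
c(N, L) = L*N
W(n) = 9*n (W(n) = 9*(1*n + 0) = 9*(n + 0) = 9*n)
-8234/W(-520) + 371880/j = -8234/(9*(-520)) + 371880/242718 = -8234/(-4680) + 371880*(1/242718) = -8234*(-1/4680) + 61980/40453 = 4117/2340 + 61980/40453 = 311578201/94660020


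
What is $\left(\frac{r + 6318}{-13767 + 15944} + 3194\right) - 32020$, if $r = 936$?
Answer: $- \frac{62746948}{2177} \approx -28823.0$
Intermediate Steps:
$\left(\frac{r + 6318}{-13767 + 15944} + 3194\right) - 32020 = \left(\frac{936 + 6318}{-13767 + 15944} + 3194\right) - 32020 = \left(\frac{7254}{2177} + 3194\right) - 32020 = \frac{6960592}{2177} - 32020 = - \frac{62746948}{2177}$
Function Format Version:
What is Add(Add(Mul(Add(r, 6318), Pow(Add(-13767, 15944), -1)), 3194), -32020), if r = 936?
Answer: Rational(-62746948, 2177) ≈ -28823.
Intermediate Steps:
Add(Add(Mul(Add(r, 6318), Pow(Add(-13767, 15944), -1)), 3194), -32020) = Add(Add(Mul(Add(936, 6318), Pow(Add(-13767, 15944), -1)), 3194), -32020) = Add(Add(Mul(7254, Pow(2177, -1)), 3194), -32020) = Add(Add(Mul(7254, Rational(1, 2177)), 3194), -32020) = Add(Add(Rational(7254, 2177), 3194), -32020) = Add(Rational(6960592, 2177), -32020) = Rational(-62746948, 2177)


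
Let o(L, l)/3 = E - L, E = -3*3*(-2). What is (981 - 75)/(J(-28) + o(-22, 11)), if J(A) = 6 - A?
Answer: 453/77 ≈ 5.8831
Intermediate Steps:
E = 18 (E = -9*(-2) = 18)
o(L, l) = 54 - 3*L (o(L, l) = 3*(18 - L) = 54 - 3*L)
(981 - 75)/(J(-28) + o(-22, 11)) = (981 - 75)/((6 - 1*(-28)) + (54 - 3*(-22))) = 906/((6 + 28) + (54 + 66)) = 906/(34 + 120) = 906/154 = 906*(1/154) = 453/77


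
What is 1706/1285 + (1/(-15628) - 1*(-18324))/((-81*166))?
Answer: -9493446107/270022303080 ≈ -0.035158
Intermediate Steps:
1706/1285 + (1/(-15628) - 1*(-18324))/((-81*166)) = 1706*(1/1285) + (-1/15628 + 18324)/(-13446) = 1706/1285 + (286367471/15628)*(-1/13446) = 1706/1285 - 286367471/210134088 = -9493446107/270022303080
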